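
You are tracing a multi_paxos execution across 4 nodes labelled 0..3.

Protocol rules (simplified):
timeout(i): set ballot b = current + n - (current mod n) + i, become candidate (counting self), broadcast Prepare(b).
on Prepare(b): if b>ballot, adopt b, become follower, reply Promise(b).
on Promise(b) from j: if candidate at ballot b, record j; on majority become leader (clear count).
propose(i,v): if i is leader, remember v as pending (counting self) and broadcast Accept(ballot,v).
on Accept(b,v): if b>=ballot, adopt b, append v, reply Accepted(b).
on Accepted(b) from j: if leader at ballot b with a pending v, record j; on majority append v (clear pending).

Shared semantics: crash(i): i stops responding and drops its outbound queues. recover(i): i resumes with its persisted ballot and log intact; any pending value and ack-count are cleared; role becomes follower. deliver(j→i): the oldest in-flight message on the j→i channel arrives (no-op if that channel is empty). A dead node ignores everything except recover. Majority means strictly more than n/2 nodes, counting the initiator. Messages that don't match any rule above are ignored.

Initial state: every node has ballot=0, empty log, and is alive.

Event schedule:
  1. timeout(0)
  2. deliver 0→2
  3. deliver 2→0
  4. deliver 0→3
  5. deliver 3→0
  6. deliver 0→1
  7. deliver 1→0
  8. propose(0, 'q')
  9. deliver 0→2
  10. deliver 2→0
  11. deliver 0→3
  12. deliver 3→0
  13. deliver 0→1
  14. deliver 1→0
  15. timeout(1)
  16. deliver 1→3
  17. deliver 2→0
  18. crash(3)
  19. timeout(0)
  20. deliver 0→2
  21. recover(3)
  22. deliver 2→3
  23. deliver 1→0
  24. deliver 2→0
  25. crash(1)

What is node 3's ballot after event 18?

[1] timeout(0) → N0(cand b4 [-])
[2] deliver 0→2 → N2(foll b4 [-])
[3] deliver 2→0 → ∅
[4] deliver 0→3 → N3(foll b4 [-])
[5] deliver 3→0 → N0(lead b4 [-])
[6] deliver 0→1 → N1(foll b4 [-])
[7] deliver 1→0 → ∅
[8] propose(0,'q') → ∅
[9] deliver 0→2 → N2(foll b4 [q])
[10] deliver 2→0 → ∅
[11] deliver 0→3 → N3(foll b4 [q])
[12] deliver 3→0 → N0(lead b4 [q])
[13] deliver 0→1 → N1(foll b4 [q])
[14] deliver 1→0 → ∅
[15] timeout(1) → N1(cand b9 [q])
[16] deliver 1→3 → N3(foll b9 [q])
[17] deliver 2→0 → ∅
[18] crash(3) → N3(✗foll b9 [q])

9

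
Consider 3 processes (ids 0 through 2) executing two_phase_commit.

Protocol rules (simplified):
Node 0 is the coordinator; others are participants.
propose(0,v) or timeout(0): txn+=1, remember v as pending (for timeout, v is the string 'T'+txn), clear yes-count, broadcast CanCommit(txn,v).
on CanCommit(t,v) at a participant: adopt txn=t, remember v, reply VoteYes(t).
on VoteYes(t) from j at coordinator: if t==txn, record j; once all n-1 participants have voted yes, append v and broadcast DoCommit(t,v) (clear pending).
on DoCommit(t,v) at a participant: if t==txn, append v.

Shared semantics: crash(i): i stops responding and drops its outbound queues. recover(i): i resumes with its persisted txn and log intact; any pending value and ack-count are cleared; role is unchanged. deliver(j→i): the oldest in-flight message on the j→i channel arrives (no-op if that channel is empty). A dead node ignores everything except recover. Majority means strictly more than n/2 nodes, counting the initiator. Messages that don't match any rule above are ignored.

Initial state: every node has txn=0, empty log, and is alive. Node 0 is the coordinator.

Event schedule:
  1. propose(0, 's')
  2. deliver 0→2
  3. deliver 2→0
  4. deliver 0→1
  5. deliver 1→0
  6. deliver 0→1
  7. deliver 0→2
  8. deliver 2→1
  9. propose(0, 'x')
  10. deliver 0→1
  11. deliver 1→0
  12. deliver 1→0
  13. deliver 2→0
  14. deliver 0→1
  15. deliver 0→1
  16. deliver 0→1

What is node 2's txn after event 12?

step 1 propose(0,'s'): 0={coor,t=1,log=-}
step 2 deliver 0→2: 2={part,t=1,log=-}
step 3 deliver 2→0: —
step 4 deliver 0→1: 1={part,t=1,log=-}
step 5 deliver 1→0: 0={coor,t=1,log=s}
step 6 deliver 0→1: 1={part,t=1,log=s}
step 7 deliver 0→2: 2={part,t=1,log=s}
step 8 deliver 2→1: —
step 9 propose(0,'x'): 0={coor,t=2,log=s}
step 10 deliver 0→1: 1={part,t=2,log=s}
step 11 deliver 1→0: —
step 12 deliver 1→0: —

1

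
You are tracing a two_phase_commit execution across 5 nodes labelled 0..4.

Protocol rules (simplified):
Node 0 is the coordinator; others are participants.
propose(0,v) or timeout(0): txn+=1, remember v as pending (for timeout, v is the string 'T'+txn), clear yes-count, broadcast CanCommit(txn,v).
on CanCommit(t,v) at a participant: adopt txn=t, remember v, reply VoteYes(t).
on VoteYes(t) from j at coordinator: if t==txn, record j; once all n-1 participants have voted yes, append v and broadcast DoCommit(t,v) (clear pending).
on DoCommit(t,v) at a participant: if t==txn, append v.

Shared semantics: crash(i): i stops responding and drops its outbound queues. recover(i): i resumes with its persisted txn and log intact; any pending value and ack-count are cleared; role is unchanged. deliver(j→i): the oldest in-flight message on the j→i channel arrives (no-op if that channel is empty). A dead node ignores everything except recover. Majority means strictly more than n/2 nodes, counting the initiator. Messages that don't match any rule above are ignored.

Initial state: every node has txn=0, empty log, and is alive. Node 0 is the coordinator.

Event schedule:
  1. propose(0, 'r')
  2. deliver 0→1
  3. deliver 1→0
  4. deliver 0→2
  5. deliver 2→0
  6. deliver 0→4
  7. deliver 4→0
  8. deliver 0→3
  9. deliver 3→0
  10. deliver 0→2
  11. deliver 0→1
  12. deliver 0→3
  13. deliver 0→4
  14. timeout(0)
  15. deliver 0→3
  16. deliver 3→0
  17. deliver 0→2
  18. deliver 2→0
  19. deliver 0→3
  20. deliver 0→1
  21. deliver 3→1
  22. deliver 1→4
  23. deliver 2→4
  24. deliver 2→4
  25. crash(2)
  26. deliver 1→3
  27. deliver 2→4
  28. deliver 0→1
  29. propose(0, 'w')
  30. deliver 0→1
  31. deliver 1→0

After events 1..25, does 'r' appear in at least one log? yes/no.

step 1 propose(0,'r'): 0={coor,t=1,log=-}
step 2 deliver 0→1: 1={part,t=1,log=-}
step 3 deliver 1→0: —
step 4 deliver 0→2: 2={part,t=1,log=-}
step 5 deliver 2→0: —
step 6 deliver 0→4: 4={part,t=1,log=-}
step 7 deliver 4→0: —
step 8 deliver 0→3: 3={part,t=1,log=-}
step 9 deliver 3→0: 0={coor,t=1,log=r}
step 10 deliver 0→2: 2={part,t=1,log=r}
step 11 deliver 0→1: 1={part,t=1,log=r}
step 12 deliver 0→3: 3={part,t=1,log=r}
step 13 deliver 0→4: 4={part,t=1,log=r}
step 14 timeout(0): 0={coor,t=2,log=r}
step 15 deliver 0→3: 3={part,t=2,log=r}
step 16 deliver 3→0: —
step 17 deliver 0→2: 2={part,t=2,log=r}
step 18 deliver 2→0: —
step 19 deliver 0→3: —
step 20 deliver 0→1: 1={part,t=2,log=r}
step 21 deliver 3→1: —
step 22 deliver 1→4: —
step 23 deliver 2→4: —
step 24 deliver 2→4: —
step 25 crash(2): 2={✗part,t=2,log=r}

yes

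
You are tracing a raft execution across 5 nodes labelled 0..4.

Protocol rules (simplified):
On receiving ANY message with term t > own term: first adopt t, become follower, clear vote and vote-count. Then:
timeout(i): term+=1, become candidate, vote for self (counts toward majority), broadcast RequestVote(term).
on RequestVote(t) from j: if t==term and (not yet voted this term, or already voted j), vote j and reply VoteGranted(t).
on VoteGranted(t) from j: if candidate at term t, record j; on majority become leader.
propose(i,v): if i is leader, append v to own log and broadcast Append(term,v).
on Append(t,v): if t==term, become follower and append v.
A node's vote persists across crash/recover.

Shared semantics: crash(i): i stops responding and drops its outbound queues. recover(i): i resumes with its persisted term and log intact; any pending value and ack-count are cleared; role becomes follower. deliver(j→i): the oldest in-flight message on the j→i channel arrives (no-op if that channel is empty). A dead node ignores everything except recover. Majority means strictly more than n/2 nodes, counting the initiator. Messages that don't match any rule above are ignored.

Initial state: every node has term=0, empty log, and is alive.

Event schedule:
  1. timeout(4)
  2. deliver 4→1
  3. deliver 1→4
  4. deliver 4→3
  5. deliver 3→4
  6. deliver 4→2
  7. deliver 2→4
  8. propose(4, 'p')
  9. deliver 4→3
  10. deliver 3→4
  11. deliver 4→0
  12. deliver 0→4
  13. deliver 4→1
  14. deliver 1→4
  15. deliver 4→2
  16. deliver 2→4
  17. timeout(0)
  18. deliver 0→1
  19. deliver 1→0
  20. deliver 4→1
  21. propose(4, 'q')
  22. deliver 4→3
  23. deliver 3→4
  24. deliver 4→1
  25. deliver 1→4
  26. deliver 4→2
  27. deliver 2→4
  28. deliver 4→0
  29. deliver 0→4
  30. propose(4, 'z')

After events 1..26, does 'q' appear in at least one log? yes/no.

step 1 timeout(4): 4={cand,t=1,log=-}
step 2 deliver 4→1: 1={foll,t=1,log=-}
step 3 deliver 1→4: —
step 4 deliver 4→3: 3={foll,t=1,log=-}
step 5 deliver 3→4: 4={lead,t=1,log=-}
step 6 deliver 4→2: 2={foll,t=1,log=-}
step 7 deliver 2→4: —
step 8 propose(4,'p'): 4={lead,t=1,log=p}
step 9 deliver 4→3: 3={foll,t=1,log=p}
step 10 deliver 3→4: —
step 11 deliver 4→0: 0={foll,t=1,log=-}
step 12 deliver 0→4: —
step 13 deliver 4→1: 1={foll,t=1,log=p}
step 14 deliver 1→4: —
step 15 deliver 4→2: 2={foll,t=1,log=p}
step 16 deliver 2→4: —
step 17 timeout(0): 0={cand,t=2,log=-}
step 18 deliver 0→1: 1={foll,t=2,log=p}
step 19 deliver 1→0: —
step 20 deliver 4→1: —
step 21 propose(4,'q'): 4={lead,t=1,log=p,q}
step 22 deliver 4→3: 3={foll,t=1,log=p,q}
step 23 deliver 3→4: —
step 24 deliver 4→1: —
step 25 deliver 1→4: —
step 26 deliver 4→2: 2={foll,t=1,log=p,q}

yes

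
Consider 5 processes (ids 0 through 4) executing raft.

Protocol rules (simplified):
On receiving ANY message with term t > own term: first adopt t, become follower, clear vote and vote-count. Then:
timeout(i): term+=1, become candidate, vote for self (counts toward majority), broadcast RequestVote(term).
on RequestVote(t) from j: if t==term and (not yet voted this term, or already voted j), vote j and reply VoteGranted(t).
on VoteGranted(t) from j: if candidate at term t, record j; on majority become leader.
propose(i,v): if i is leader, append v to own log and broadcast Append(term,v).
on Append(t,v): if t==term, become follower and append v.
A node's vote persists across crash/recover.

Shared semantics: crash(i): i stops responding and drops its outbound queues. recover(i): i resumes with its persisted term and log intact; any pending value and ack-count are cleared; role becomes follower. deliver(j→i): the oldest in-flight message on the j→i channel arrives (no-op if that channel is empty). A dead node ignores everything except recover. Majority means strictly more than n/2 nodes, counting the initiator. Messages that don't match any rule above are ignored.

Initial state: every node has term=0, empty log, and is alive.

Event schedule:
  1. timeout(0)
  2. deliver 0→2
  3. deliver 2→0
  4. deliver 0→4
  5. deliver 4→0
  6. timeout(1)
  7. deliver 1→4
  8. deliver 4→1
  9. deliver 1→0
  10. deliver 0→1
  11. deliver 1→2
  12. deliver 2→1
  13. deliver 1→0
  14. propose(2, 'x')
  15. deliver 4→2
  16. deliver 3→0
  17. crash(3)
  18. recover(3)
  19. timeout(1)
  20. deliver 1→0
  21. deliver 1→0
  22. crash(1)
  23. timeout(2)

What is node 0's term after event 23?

e1 timeout(0): 0[cand,t=1,-]
e2 deliver 0→2: 2[foll,t=1,-]
e3 deliver 2→0: ·
e4 deliver 0→4: 4[foll,t=1,-]
e5 deliver 4→0: 0[lead,t=1,-]
e6 timeout(1): 1[cand,t=1,-]
e7 deliver 1→4: ·
e8 deliver 4→1: ·
e9 deliver 1→0: ·
e10 deliver 0→1: ·
e11 deliver 1→2: ·
e12 deliver 2→1: ·
e13 deliver 1→0: ·
e14 propose(2,'x'): ·
e15 deliver 4→2: ·
e16 deliver 3→0: ·
e17 crash(3): 3[✗foll,t=0,-]
e18 recover(3): 3[foll,t=0,-]
e19 timeout(1): 1[cand,t=2,-]
e20 deliver 1→0: 0[foll,t=2,-]
e21 deliver 1→0: ·
e22 crash(1): 1[✗cand,t=2,-]
e23 timeout(2): 2[cand,t=2,-]

2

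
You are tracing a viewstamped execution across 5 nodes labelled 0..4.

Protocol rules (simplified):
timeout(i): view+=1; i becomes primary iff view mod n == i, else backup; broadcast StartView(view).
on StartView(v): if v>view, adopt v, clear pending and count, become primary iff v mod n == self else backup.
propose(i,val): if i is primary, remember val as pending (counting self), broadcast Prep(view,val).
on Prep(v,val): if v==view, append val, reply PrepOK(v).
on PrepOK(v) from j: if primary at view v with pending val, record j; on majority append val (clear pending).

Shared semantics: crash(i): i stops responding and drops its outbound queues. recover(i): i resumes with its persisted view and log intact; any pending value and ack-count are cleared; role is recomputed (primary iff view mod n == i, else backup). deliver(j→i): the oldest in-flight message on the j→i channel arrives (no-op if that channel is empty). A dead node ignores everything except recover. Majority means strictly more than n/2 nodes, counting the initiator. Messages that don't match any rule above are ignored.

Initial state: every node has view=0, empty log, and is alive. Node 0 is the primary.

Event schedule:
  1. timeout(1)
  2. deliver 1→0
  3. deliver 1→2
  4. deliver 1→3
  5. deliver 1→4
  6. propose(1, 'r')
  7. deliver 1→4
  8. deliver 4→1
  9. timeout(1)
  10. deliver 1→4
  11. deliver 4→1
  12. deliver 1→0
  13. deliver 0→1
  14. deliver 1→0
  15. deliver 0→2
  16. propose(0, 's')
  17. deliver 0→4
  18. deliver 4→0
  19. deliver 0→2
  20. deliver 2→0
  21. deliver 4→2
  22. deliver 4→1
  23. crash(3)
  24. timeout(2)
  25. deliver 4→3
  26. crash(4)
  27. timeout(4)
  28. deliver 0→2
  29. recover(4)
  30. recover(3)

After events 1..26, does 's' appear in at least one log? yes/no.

e1 timeout(1): 1[prim,v=1,-]
e2 deliver 1→0: 0[back,v=1,-]
e3 deliver 1→2: 2[back,v=1,-]
e4 deliver 1→3: 3[back,v=1,-]
e5 deliver 1→4: 4[back,v=1,-]
e6 propose(1,'r'): ·
e7 deliver 1→4: 4[back,v=1,r]
e8 deliver 4→1: ·
e9 timeout(1): 1[back,v=2,-]
e10 deliver 1→4: 4[back,v=2,r]
e11 deliver 4→1: ·
e12 deliver 1→0: 0[back,v=1,r]
e13 deliver 0→1: ·
e14 deliver 1→0: 0[back,v=2,r]
e15 deliver 0→2: ·
e16 propose(0,'s'): ·
e17 deliver 0→4: ·
e18 deliver 4→0: ·
e19 deliver 0→2: ·
e20 deliver 2→0: ·
e21 deliver 4→2: ·
e22 deliver 4→1: ·
e23 crash(3): 3[✗back,v=1,-]
e24 timeout(2): 2[prim,v=2,-]
e25 deliver 4→3: ·
e26 crash(4): 4[✗back,v=2,r]

no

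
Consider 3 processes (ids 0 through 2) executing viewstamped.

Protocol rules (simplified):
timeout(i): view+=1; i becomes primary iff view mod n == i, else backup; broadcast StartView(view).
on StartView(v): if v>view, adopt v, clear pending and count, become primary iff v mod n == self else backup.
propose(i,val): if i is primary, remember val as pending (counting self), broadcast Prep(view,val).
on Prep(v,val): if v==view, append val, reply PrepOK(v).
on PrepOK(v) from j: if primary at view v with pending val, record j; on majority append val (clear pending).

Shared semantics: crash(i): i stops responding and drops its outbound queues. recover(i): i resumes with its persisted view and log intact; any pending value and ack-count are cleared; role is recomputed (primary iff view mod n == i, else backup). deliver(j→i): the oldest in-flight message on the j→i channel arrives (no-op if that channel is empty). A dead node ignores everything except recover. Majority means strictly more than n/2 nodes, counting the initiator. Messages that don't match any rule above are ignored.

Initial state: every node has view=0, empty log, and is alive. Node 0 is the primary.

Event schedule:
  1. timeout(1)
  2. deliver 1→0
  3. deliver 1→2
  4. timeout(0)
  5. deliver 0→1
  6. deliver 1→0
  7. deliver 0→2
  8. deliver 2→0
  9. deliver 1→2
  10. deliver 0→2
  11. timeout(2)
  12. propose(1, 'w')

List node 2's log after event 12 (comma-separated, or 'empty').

empty

1. timeout(1):  <1:prim v1 ->
2. deliver 1→0:  <0:back v1 ->
3. deliver 1→2:  <2:back v1 ->
4. timeout(0):  <0:back v2 ->
5. deliver 0→1:  <1:back v2 ->
6. deliver 1→0:  nop
7. deliver 0→2:  <2:prim v2 ->
8. deliver 2→0:  nop
9. deliver 1→2:  nop
10. deliver 0→2:  nop
11. timeout(2):  <2:back v3 ->
12. propose(1,'w'):  nop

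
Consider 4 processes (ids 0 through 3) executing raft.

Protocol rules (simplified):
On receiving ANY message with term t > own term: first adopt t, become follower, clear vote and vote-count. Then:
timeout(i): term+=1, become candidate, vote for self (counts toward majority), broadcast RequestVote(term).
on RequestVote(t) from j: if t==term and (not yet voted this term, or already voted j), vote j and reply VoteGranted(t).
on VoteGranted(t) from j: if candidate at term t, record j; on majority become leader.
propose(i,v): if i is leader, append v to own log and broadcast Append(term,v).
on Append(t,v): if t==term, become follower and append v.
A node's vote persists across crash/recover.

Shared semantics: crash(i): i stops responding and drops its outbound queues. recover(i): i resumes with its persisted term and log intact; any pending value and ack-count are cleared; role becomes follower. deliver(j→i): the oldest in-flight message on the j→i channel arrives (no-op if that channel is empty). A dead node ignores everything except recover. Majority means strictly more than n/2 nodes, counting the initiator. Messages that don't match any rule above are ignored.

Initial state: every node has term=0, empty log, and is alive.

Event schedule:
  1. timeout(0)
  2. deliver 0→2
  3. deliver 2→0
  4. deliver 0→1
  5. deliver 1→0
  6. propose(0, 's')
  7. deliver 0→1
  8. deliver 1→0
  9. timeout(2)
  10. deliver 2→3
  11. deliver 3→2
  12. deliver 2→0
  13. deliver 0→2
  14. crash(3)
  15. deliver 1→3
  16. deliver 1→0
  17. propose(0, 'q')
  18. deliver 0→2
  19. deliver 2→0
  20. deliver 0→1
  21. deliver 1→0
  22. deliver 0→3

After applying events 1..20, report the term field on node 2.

step 1 timeout(0): 0={cand,t=1,log=-}
step 2 deliver 0→2: 2={foll,t=1,log=-}
step 3 deliver 2→0: —
step 4 deliver 0→1: 1={foll,t=1,log=-}
step 5 deliver 1→0: 0={lead,t=1,log=-}
step 6 propose(0,'s'): 0={lead,t=1,log=s}
step 7 deliver 0→1: 1={foll,t=1,log=s}
step 8 deliver 1→0: —
step 9 timeout(2): 2={cand,t=2,log=-}
step 10 deliver 2→3: 3={foll,t=2,log=-}
step 11 deliver 3→2: —
step 12 deliver 2→0: 0={foll,t=2,log=s}
step 13 deliver 0→2: —
step 14 crash(3): 3={✗foll,t=2,log=-}
step 15 deliver 1→3: —
step 16 deliver 1→0: —
step 17 propose(0,'q'): —
step 18 deliver 0→2: 2={lead,t=2,log=-}
step 19 deliver 2→0: —
step 20 deliver 0→1: —

2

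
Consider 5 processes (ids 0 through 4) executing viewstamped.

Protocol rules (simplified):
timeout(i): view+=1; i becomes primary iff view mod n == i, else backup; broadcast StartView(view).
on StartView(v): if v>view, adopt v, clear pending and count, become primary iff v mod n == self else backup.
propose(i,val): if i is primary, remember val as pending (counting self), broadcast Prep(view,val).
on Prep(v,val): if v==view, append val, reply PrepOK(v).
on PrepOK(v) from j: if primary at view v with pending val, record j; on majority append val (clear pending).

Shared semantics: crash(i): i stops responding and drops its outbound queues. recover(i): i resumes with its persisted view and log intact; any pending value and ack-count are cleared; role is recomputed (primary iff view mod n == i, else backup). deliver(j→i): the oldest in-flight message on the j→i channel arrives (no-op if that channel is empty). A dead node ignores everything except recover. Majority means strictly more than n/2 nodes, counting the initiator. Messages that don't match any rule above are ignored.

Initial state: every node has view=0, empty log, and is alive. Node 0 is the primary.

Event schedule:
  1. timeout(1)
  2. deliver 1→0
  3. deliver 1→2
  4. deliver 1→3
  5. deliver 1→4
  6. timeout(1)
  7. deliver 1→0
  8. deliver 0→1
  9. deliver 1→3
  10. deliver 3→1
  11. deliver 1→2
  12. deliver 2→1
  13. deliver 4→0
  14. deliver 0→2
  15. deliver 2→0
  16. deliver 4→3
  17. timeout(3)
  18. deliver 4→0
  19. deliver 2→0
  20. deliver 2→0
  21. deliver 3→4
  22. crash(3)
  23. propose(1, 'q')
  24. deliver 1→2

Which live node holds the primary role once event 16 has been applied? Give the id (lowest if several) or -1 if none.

2

after 1 — timeout(1): n1:prim/v1/[-]
after 2 — deliver 1→0: n0:back/v1/[-]
after 3 — deliver 1→2: n2:back/v1/[-]
after 4 — deliver 1→3: n3:back/v1/[-]
after 5 — deliver 1→4: n4:back/v1/[-]
after 6 — timeout(1): n1:back/v2/[-]
after 7 — deliver 1→0: n0:back/v2/[-]
after 8 — deliver 0→1: ·
after 9 — deliver 1→3: n3:back/v2/[-]
after 10 — deliver 3→1: ·
after 11 — deliver 1→2: n2:prim/v2/[-]
after 12 — deliver 2→1: ·
after 13 — deliver 4→0: ·
after 14 — deliver 0→2: ·
after 15 — deliver 2→0: ·
after 16 — deliver 4→3: ·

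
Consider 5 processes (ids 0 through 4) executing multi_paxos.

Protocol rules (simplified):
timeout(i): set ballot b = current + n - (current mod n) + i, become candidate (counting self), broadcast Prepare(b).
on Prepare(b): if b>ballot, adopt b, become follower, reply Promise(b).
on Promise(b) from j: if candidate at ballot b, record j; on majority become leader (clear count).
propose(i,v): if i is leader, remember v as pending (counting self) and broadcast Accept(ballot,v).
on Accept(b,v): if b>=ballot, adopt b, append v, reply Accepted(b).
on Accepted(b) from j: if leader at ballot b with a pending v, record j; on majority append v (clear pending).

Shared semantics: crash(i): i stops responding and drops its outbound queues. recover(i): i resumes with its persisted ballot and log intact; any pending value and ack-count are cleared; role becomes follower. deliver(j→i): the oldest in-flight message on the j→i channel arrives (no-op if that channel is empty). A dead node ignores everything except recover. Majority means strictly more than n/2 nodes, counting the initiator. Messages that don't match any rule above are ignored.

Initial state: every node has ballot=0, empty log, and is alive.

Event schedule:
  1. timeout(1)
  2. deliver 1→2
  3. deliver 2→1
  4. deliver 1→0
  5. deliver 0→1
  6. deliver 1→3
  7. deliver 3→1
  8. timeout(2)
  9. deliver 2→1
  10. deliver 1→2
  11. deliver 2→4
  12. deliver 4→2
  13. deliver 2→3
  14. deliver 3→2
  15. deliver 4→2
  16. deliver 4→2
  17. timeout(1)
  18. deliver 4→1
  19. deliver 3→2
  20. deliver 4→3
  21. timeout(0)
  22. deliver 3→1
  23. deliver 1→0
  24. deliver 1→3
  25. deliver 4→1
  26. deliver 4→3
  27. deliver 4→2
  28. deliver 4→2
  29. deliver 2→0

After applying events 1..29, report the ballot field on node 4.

12

e1 timeout(1): 1[cand,b=6,-]
e2 deliver 1→2: 2[foll,b=6,-]
e3 deliver 2→1: ·
e4 deliver 1→0: 0[foll,b=6,-]
e5 deliver 0→1: 1[lead,b=6,-]
e6 deliver 1→3: 3[foll,b=6,-]
e7 deliver 3→1: ·
e8 timeout(2): 2[cand,b=12,-]
e9 deliver 2→1: 1[foll,b=12,-]
e10 deliver 1→2: ·
e11 deliver 2→4: 4[foll,b=12,-]
e12 deliver 4→2: 2[lead,b=12,-]
e13 deliver 2→3: 3[foll,b=12,-]
e14 deliver 3→2: ·
e15 deliver 4→2: ·
e16 deliver 4→2: ·
e17 timeout(1): 1[cand,b=16,-]
e18 deliver 4→1: ·
e19 deliver 3→2: ·
e20 deliver 4→3: ·
e21 timeout(0): 0[cand,b=10,-]
e22 deliver 3→1: ·
e23 deliver 1→0: 0[foll,b=16,-]
e24 deliver 1→3: 3[foll,b=16,-]
e25 deliver 4→1: ·
e26 deliver 4→3: ·
e27 deliver 4→2: ·
e28 deliver 4→2: ·
e29 deliver 2→0: ·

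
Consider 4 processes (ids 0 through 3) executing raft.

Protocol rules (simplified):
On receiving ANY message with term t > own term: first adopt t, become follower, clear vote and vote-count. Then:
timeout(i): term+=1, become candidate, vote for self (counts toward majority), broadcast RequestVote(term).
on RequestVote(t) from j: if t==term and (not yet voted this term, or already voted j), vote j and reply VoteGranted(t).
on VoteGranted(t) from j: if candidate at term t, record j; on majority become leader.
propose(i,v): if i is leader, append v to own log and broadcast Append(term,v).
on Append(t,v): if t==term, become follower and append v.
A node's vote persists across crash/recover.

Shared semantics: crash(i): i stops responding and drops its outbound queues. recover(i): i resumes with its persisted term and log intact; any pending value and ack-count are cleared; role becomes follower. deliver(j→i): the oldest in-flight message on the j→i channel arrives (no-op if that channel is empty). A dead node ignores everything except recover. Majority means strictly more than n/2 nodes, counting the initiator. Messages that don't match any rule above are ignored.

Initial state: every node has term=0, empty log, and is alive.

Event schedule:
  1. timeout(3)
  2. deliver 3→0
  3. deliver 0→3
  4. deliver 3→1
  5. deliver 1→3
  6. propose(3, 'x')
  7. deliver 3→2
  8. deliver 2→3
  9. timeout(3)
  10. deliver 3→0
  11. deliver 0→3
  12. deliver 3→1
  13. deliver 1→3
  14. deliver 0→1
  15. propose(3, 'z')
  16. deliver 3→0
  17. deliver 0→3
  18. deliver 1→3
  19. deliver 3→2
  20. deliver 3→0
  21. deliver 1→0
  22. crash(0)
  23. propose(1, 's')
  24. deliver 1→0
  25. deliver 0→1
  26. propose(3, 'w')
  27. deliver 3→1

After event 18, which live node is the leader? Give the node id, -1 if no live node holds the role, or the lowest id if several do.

-1

[1] timeout(3) → N3(cand t1 [-])
[2] deliver 3→0 → N0(foll t1 [-])
[3] deliver 0→3 → ∅
[4] deliver 3→1 → N1(foll t1 [-])
[5] deliver 1→3 → N3(lead t1 [-])
[6] propose(3,'x') → N3(lead t1 [x])
[7] deliver 3→2 → N2(foll t1 [-])
[8] deliver 2→3 → ∅
[9] timeout(3) → N3(cand t2 [x])
[10] deliver 3→0 → N0(foll t1 [x])
[11] deliver 0→3 → ∅
[12] deliver 3→1 → N1(foll t1 [x])
[13] deliver 1→3 → ∅
[14] deliver 0→1 → ∅
[15] propose(3,'z') → ∅
[16] deliver 3→0 → N0(foll t2 [x])
[17] deliver 0→3 → ∅
[18] deliver 1→3 → ∅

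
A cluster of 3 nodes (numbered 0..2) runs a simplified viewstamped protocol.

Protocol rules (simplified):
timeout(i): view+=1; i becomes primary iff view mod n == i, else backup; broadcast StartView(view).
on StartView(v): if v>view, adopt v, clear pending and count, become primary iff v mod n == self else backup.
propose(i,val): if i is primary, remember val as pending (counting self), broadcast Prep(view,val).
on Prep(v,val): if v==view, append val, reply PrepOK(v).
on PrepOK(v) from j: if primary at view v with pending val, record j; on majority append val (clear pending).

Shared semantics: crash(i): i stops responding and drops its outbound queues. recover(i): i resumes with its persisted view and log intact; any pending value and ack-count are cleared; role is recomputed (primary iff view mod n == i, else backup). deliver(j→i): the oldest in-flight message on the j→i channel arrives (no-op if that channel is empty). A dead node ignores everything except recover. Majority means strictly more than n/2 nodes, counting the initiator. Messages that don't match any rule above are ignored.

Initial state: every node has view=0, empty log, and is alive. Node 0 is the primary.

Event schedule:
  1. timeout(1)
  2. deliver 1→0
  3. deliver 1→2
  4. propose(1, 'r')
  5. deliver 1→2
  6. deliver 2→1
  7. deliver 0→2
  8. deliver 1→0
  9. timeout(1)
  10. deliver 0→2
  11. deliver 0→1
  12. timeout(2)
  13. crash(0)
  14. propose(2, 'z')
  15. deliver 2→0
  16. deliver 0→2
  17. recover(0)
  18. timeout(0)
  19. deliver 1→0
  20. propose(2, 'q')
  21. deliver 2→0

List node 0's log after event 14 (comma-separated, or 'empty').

e1 timeout(1): 1[prim,v=1,-]
e2 deliver 1→0: 0[back,v=1,-]
e3 deliver 1→2: 2[back,v=1,-]
e4 propose(1,'r'): ·
e5 deliver 1→2: 2[back,v=1,r]
e6 deliver 2→1: 1[prim,v=1,r]
e7 deliver 0→2: ·
e8 deliver 1→0: 0[back,v=1,r]
e9 timeout(1): 1[back,v=2,r]
e10 deliver 0→2: ·
e11 deliver 0→1: ·
e12 timeout(2): 2[prim,v=2,r]
e13 crash(0): 0[✗back,v=1,r]
e14 propose(2,'z'): ·

r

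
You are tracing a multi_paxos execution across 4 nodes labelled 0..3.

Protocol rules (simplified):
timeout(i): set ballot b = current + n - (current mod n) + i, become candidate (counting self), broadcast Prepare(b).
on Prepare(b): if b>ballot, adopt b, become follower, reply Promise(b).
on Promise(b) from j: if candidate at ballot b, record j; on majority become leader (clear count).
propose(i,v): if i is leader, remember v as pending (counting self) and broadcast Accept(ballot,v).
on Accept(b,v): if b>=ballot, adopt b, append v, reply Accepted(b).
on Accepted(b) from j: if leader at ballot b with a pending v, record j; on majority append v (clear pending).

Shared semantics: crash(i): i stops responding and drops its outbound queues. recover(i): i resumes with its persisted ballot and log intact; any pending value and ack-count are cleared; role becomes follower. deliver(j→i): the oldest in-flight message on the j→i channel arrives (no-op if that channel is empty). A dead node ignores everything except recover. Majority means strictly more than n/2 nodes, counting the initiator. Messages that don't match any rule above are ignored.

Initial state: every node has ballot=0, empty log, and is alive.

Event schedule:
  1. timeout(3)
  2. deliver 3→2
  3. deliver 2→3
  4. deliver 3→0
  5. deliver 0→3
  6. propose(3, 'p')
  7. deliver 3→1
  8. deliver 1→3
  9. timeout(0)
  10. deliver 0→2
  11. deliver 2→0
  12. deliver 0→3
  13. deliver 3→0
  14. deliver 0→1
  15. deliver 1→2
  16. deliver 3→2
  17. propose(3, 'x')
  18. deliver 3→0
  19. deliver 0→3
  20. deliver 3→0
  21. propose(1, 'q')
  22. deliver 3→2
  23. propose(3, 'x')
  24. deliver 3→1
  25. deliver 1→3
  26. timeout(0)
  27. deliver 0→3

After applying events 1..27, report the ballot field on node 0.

after 1 — timeout(3): n3:cand/b7/[-]
after 2 — deliver 3→2: n2:foll/b7/[-]
after 3 — deliver 2→3: ·
after 4 — deliver 3→0: n0:foll/b7/[-]
after 5 — deliver 0→3: n3:lead/b7/[-]
after 6 — propose(3,'p'): ·
after 7 — deliver 3→1: n1:foll/b7/[-]
after 8 — deliver 1→3: ·
after 9 — timeout(0): n0:cand/b8/[-]
after 10 — deliver 0→2: n2:foll/b8/[-]
after 11 — deliver 2→0: ·
after 12 — deliver 0→3: n3:foll/b8/[-]
after 13 — deliver 3→0: ·
after 14 — deliver 0→1: n1:foll/b8/[-]
after 15 — deliver 1→2: ·
after 16 — deliver 3→2: ·
after 17 — propose(3,'x'): ·
after 18 — deliver 3→0: n0:lead/b8/[-]
after 19 — deliver 0→3: ·
after 20 — deliver 3→0: ·
after 21 — propose(1,'q'): ·
after 22 — deliver 3→2: ·
after 23 — propose(3,'x'): ·
after 24 — deliver 3→1: ·
after 25 — deliver 1→3: ·
after 26 — timeout(0): n0:cand/b12/[-]
after 27 — deliver 0→3: n3:foll/b12/[-]

12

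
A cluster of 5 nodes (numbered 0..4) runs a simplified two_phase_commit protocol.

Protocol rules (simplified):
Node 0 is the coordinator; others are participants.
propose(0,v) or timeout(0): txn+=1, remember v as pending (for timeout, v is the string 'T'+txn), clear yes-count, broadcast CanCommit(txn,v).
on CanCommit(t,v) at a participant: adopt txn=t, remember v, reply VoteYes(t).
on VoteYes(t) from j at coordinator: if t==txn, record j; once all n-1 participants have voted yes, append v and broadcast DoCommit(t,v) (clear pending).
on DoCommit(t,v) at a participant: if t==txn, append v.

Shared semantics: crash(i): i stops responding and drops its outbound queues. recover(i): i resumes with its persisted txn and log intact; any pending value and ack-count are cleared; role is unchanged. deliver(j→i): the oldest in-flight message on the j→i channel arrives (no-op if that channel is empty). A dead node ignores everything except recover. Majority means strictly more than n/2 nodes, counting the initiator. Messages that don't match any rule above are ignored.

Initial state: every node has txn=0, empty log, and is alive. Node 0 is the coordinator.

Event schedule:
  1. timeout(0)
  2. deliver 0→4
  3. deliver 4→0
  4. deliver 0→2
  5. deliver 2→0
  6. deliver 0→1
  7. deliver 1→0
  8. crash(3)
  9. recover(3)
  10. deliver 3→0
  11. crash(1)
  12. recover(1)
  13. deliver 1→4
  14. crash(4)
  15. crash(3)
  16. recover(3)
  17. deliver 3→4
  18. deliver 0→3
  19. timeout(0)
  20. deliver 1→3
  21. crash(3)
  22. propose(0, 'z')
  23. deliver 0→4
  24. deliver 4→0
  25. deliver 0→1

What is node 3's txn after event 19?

1

step 1 timeout(0): 0={coor,t=1,log=-}
step 2 deliver 0→4: 4={part,t=1,log=-}
step 3 deliver 4→0: —
step 4 deliver 0→2: 2={part,t=1,log=-}
step 5 deliver 2→0: —
step 6 deliver 0→1: 1={part,t=1,log=-}
step 7 deliver 1→0: —
step 8 crash(3): 3={✗part,t=0,log=-}
step 9 recover(3): 3={part,t=0,log=-}
step 10 deliver 3→0: —
step 11 crash(1): 1={✗part,t=1,log=-}
step 12 recover(1): 1={part,t=1,log=-}
step 13 deliver 1→4: —
step 14 crash(4): 4={✗part,t=1,log=-}
step 15 crash(3): 3={✗part,t=0,log=-}
step 16 recover(3): 3={part,t=0,log=-}
step 17 deliver 3→4: —
step 18 deliver 0→3: 3={part,t=1,log=-}
step 19 timeout(0): 0={coor,t=2,log=-}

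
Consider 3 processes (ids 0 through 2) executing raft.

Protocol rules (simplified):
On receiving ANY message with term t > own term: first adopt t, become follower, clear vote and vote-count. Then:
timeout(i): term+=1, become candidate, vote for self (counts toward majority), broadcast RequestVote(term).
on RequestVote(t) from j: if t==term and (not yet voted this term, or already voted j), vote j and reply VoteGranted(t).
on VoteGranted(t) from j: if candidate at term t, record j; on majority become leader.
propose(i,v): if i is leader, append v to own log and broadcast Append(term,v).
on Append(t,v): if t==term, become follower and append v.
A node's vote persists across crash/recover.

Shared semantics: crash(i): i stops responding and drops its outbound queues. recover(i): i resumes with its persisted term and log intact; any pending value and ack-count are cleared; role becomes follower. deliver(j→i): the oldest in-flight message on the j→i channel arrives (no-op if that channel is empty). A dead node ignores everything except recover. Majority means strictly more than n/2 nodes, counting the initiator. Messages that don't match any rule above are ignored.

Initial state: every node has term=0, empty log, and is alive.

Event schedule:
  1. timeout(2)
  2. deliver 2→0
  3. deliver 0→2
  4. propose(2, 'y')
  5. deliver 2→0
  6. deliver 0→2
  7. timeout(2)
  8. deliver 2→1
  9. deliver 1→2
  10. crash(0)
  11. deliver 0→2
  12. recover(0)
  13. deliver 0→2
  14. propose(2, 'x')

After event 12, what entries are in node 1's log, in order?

empty

[1] timeout(2) → N2(cand t1 [-])
[2] deliver 2→0 → N0(foll t1 [-])
[3] deliver 0→2 → N2(lead t1 [-])
[4] propose(2,'y') → N2(lead t1 [y])
[5] deliver 2→0 → N0(foll t1 [y])
[6] deliver 0→2 → ∅
[7] timeout(2) → N2(cand t2 [y])
[8] deliver 2→1 → N1(foll t1 [-])
[9] deliver 1→2 → ∅
[10] crash(0) → N0(✗foll t1 [y])
[11] deliver 0→2 → ∅
[12] recover(0) → N0(foll t1 [y])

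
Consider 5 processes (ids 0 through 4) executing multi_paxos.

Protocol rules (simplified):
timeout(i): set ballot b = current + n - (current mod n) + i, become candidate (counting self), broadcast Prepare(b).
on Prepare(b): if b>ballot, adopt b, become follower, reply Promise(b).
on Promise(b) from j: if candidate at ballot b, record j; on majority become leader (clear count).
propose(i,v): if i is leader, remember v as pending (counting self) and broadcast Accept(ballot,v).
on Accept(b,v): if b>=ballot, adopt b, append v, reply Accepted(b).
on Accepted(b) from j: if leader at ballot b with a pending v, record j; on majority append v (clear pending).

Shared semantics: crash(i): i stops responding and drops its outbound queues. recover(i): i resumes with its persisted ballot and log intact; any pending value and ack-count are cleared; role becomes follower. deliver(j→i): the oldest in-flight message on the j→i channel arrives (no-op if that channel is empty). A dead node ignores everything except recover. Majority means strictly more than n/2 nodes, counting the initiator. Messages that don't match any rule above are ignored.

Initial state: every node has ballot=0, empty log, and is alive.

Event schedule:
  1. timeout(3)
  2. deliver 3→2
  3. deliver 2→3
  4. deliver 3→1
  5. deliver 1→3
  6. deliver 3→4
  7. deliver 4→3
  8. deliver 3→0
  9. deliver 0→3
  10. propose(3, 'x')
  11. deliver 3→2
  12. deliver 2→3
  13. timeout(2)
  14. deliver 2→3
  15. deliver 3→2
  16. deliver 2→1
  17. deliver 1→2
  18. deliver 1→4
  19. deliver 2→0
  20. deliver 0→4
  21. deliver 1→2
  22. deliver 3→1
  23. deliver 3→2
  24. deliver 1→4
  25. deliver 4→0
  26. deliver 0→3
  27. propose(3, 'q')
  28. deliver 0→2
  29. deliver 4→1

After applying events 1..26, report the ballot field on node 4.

1. timeout(3):  <3:cand b8 ->
2. deliver 3→2:  <2:foll b8 ->
3. deliver 2→3:  nop
4. deliver 3→1:  <1:foll b8 ->
5. deliver 1→3:  <3:lead b8 ->
6. deliver 3→4:  <4:foll b8 ->
7. deliver 4→3:  nop
8. deliver 3→0:  <0:foll b8 ->
9. deliver 0→3:  nop
10. propose(3,'x'):  nop
11. deliver 3→2:  <2:foll b8 x>
12. deliver 2→3:  nop
13. timeout(2):  <2:cand b12 x>
14. deliver 2→3:  <3:foll b12 ->
15. deliver 3→2:  nop
16. deliver 2→1:  <1:foll b12 ->
17. deliver 1→2:  <2:lead b12 x>
18. deliver 1→4:  nop
19. deliver 2→0:  <0:foll b12 ->
20. deliver 0→4:  nop
21. deliver 1→2:  nop
22. deliver 3→1:  nop
23. deliver 3→2:  nop
24. deliver 1→4:  nop
25. deliver 4→0:  nop
26. deliver 0→3:  nop

8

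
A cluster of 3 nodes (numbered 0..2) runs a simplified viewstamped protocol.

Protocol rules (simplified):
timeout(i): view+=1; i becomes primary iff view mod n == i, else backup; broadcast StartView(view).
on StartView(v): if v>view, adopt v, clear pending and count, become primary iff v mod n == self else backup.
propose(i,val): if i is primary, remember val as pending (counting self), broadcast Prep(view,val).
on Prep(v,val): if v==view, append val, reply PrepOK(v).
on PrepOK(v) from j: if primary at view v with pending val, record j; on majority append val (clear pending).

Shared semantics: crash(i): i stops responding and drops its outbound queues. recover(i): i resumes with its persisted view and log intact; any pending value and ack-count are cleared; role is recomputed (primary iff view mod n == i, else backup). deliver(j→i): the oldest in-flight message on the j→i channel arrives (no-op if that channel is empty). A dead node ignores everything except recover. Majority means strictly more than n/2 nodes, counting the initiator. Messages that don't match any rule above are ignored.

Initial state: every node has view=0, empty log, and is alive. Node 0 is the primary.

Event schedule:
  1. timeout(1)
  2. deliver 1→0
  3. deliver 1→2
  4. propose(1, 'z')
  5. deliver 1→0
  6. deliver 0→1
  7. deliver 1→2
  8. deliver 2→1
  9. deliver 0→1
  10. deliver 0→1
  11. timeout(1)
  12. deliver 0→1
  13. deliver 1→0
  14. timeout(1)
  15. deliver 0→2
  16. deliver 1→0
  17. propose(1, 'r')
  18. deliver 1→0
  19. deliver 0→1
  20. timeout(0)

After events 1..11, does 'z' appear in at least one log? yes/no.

after 1 — timeout(1): n1:prim/v1/[-]
after 2 — deliver 1→0: n0:back/v1/[-]
after 3 — deliver 1→2: n2:back/v1/[-]
after 4 — propose(1,'z'): ·
after 5 — deliver 1→0: n0:back/v1/[z]
after 6 — deliver 0→1: n1:prim/v1/[z]
after 7 — deliver 1→2: n2:back/v1/[z]
after 8 — deliver 2→1: ·
after 9 — deliver 0→1: ·
after 10 — deliver 0→1: ·
after 11 — timeout(1): n1:back/v2/[z]

yes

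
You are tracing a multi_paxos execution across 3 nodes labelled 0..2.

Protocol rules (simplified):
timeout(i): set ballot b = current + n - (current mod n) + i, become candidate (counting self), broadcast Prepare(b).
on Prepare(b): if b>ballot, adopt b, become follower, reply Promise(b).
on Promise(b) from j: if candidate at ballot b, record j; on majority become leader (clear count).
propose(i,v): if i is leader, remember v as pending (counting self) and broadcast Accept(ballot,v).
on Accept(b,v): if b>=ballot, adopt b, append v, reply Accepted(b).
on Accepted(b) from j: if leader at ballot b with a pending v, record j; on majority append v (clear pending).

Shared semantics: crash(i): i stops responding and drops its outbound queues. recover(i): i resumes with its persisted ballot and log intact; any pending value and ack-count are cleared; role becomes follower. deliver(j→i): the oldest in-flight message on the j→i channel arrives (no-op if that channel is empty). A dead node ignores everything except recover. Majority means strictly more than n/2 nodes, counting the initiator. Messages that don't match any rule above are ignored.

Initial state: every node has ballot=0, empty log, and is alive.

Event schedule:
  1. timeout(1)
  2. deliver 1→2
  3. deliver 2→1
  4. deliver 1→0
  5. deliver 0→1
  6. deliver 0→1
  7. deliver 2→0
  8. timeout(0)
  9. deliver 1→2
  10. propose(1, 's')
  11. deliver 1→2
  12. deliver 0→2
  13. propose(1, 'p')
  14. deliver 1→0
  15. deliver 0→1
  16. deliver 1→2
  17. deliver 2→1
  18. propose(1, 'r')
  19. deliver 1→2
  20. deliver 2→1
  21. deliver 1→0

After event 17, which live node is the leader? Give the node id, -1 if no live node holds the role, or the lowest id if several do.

-1

after 1 — timeout(1): n1:cand/b4/[-]
after 2 — deliver 1→2: n2:foll/b4/[-]
after 3 — deliver 2→1: n1:lead/b4/[-]
after 4 — deliver 1→0: n0:foll/b4/[-]
after 5 — deliver 0→1: ·
after 6 — deliver 0→1: ·
after 7 — deliver 2→0: ·
after 8 — timeout(0): n0:cand/b6/[-]
after 9 — deliver 1→2: ·
after 10 — propose(1,'s'): ·
after 11 — deliver 1→2: n2:foll/b4/[s]
after 12 — deliver 0→2: n2:foll/b6/[s]
after 13 — propose(1,'p'): ·
after 14 — deliver 1→0: ·
after 15 — deliver 0→1: n1:foll/b6/[-]
after 16 — deliver 1→2: ·
after 17 — deliver 2→1: ·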